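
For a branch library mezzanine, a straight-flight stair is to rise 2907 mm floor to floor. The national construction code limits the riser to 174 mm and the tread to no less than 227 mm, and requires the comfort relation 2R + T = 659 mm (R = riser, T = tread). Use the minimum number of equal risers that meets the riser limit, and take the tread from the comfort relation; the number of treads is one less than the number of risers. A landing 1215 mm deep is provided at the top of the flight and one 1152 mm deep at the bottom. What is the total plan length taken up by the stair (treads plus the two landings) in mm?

2907 / 174 = 16.71, so 17 risers are needed.
Each riser is 2907/17 = 171 mm (≤ 174 mm).
From 2R + T = 659: T = 659 − 342 = 317 mm.
17 risers give 16 treads; going = 16 × 317 = 5072 mm.
Add landings: 5072 + 1215 + 1152 = 7439 mm.

7439 mm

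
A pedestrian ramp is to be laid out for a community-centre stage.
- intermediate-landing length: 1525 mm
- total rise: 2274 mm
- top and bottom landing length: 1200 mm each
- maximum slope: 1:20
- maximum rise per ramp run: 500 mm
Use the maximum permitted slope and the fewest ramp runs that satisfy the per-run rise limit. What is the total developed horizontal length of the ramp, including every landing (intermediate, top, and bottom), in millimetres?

53980 mm

2274 / 500 = 4.55, so 5 ramp runs are needed. That means 4 intermediate landings.
Ramp run (horizontal) at 1:20: 2274 × 20 = 45480 mm.
Intermediate landings: 4 × 1525 = 6100 mm.
Top and bottom landings: 2 × 1200 = 2400 mm.
Total = 45480 + 6100 + 2400 = 53980 mm.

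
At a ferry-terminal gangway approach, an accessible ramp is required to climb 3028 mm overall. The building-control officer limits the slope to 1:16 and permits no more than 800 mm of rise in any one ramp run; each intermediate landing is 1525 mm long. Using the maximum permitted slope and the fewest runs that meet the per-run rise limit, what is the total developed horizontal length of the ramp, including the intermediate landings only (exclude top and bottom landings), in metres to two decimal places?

⌈3028/800⌉ = 4 ramp runs. That means 3 intermediate landings.
Ramp run (horizontal) at 1:16: 3028 × 16 = 48448 mm.
3 intermediate landings contribute 3 × 1525 = 4575 mm.
Developed length = 48448 + 4575 = 53023 mm.
= 53.02 m.

53.02 m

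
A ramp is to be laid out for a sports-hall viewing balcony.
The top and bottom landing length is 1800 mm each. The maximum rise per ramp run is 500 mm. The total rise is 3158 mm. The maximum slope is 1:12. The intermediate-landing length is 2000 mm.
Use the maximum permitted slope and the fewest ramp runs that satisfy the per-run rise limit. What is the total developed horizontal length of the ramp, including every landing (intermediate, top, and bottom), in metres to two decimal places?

53.50 m

3158 / 500 = 6.32, so 7 ramp runs are needed. That means 6 intermediate landings.
Horizontal run for 3158 mm of rise at 1:12 is 3158 × 12 = 37896 mm.
6 intermediate landings contribute 6 × 2000 = 12000 mm.
Top and bottom landings: 2 × 1800 = 3600 mm.
Total = 37896 + 12000 + 3600 = 53496 mm.
= 53.50 m.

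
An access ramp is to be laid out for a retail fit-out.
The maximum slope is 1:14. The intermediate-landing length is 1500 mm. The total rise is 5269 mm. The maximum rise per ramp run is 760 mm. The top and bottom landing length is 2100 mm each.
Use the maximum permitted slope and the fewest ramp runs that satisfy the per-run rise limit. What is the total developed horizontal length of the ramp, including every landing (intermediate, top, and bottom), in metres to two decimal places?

86.97 m

5269 / 760 = 6.933 → round up to 7 ramp runs. That means 6 intermediate landings.
Ramp run (horizontal) at 1:14: 5269 × 14 = 73766 mm.
Intermediate landings: 6 × 1500 = 9000 mm.
Top and bottom landings: 2 × 2100 = 4200 mm.
Total = 73766 + 9000 + 4200 = 86966 mm.
= 86.97 m.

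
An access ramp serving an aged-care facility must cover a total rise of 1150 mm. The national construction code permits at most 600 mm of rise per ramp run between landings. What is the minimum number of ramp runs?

1150 / 600 = 1.92, so 2 ramp runs are needed.

2 runs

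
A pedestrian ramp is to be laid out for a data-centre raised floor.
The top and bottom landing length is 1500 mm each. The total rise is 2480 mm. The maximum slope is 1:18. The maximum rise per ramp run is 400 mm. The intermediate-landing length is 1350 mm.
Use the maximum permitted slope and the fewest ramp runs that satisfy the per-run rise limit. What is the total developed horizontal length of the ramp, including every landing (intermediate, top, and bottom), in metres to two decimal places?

At most 400 each: 2480/400 = 6.20, giving 7 ramp runs. That means 6 intermediate landings.
Ramp run (horizontal) at 1:18: 2480 × 18 = 44640 mm.
6 intermediate landings contribute 6 × 1350 = 8100 mm.
Top and bottom landings: 2 × 1500 = 3000 mm.
Total = 44640 + 8100 + 3000 = 55740 mm.
= 55.74 m.

55.74 m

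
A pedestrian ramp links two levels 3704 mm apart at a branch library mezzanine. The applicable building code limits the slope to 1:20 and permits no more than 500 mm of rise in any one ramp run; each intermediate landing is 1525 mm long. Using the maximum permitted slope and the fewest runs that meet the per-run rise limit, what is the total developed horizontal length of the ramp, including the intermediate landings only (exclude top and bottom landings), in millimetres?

⌈3704/500⌉ = 8 ramp runs. That means 7 intermediate landings.
Horizontal run for 3704 mm of rise at 1:20 is 3704 × 20 = 74080 mm.
7 intermediate landings contribute 7 × 1525 = 10675 mm.
Developed length = 74080 + 10675 = 84755 mm.

84755 mm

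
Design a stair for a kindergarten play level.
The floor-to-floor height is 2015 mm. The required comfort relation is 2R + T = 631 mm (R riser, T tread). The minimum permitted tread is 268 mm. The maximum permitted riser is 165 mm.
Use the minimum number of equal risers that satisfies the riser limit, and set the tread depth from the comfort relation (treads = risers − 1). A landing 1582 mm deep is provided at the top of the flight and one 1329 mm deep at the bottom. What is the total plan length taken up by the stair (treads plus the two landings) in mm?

6763 mm

2015 / 165 = 12.21, so 13 risers are needed.
Each riser is 2015/13 = 155 mm (≤ 165 mm).
Tread T = 631 − 2 × 155 = 321 mm (≥ 268 mm).
Treads = 13 − 1 = 12; going = 12 × 321 = 3852 mm.
Add landings: 3852 + 1582 + 1329 = 6763 mm.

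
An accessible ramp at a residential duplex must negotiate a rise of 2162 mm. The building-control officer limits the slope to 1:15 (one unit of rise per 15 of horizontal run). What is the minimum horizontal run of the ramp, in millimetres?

Run = rise × 15 = 2162 × 15 = 32430 mm.

32430 mm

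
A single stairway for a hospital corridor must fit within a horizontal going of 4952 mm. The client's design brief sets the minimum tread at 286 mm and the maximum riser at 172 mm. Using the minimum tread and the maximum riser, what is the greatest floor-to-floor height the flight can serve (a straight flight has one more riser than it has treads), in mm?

3096 mm

Treads that fit: ⌊4952 / 286⌋ = 17.
Risers = treads + 1 = 18.
Maximum height = 18 × 172 = 3096 mm.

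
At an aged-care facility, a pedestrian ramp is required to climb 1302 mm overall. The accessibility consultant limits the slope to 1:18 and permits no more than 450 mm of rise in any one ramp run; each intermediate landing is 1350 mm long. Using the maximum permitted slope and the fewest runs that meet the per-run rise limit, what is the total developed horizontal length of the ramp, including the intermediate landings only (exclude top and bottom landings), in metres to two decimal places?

26.14 m

1302 / 450 = 2.89, so 3 ramp runs are needed. That means 2 intermediate landings.
Ramp run (horizontal) at 1:18: 1302 × 18 = 23436 mm.
2 intermediate landings contribute 2 × 1350 = 2700 mm.
Developed length = 23436 + 2700 = 26136 mm.
= 26.14 m.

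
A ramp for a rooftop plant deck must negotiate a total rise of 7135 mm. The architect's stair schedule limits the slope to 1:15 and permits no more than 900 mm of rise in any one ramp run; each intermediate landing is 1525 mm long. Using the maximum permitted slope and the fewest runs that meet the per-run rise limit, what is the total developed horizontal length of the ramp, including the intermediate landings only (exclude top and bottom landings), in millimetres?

At most 900 each: 7135/900 = 7.93, giving 8 ramp runs. That means 7 intermediate landings.
Ramp run (horizontal) at 1:15: 7135 × 15 = 107025 mm.
7 intermediate landings contribute 7 × 1525 = 10675 mm.
Developed length = 107025 + 10675 = 117700 mm.

117700 mm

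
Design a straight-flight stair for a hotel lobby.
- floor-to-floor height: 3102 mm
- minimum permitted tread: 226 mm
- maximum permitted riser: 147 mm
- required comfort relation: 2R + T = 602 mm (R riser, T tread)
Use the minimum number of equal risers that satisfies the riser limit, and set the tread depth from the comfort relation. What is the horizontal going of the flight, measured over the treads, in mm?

6720 mm

⌈3102/147⌉ = 22 risers.
R = 3102 ÷ 22 = 141 mm.
Tread T = 602 − 2 × 141 = 320 mm (≥ 226 mm).
Going = (22 − 1) × 320 = 6720 mm.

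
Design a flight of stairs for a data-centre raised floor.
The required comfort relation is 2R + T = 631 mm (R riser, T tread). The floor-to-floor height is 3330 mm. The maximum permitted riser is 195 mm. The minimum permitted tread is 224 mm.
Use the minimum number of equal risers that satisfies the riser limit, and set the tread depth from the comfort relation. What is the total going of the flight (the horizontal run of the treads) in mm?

3330 / 195 = 17.08, so 18 risers are needed.
R = 3330 ÷ 18 = 185 mm.
From 2R + T = 631: T = 631 − 370 = 261 mm.
Going = (18 − 1) × 261 = 4437 mm.

4437 mm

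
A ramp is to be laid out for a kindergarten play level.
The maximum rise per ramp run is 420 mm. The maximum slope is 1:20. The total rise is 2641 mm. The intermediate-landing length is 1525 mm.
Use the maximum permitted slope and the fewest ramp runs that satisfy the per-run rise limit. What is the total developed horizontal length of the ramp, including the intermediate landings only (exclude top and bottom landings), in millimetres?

61970 mm

⌈2641/420⌉ = 7 ramp runs. That means 6 intermediate landings.
Horizontal run for 2641 mm of rise at 1:20 is 2641 × 20 = 52820 mm.
6 intermediate landings contribute 6 × 1525 = 9150 mm.
Developed length = 52820 + 9150 = 61970 mm.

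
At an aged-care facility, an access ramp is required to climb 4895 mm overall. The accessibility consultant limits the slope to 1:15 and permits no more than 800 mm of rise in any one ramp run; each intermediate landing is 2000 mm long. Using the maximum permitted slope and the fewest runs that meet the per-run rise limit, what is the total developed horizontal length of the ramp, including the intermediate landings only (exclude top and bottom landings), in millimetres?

85425 mm

4895 / 800 = 6.119 → round up to 7 ramp runs. That means 6 intermediate landings.
Ramp run (horizontal) at 1:15: 4895 × 15 = 73425 mm.
6 intermediate landings contribute 6 × 2000 = 12000 mm.
Developed length = 73425 + 12000 = 85425 mm.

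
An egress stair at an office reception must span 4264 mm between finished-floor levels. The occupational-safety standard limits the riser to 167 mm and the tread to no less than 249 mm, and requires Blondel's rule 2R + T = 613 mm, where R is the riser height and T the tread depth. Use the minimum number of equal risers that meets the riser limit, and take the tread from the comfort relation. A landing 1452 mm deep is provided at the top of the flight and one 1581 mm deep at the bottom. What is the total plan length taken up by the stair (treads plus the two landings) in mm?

At most 167 each: 4264/167 = 25.53, giving 26 risers.
R = 4264 ÷ 26 = 164 mm.
From 2R + T = 613: T = 613 − 328 = 285 mm.
Going = (26 − 1) × 285 = 7125 mm.
Enclosure = 7125 + 1452 + 1581 = 10158 mm.

10158 mm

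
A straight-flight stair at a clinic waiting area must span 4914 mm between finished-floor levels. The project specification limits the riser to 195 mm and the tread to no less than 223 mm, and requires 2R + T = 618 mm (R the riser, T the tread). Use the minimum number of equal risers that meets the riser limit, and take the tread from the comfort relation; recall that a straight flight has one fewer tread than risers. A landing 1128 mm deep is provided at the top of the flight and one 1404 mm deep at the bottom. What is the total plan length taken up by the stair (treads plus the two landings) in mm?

4914 / 195 = 25.20, so 26 risers are needed.
R = 4914 ÷ 26 = 189 mm.
T = 618 − 2·189 = 240 mm, which satisfies the 223 mm minimum.
Treads = 26 − 1 = 25; going = 25 × 240 = 6000 mm.
Enclosure = 6000 + 1128 + 1404 = 8532 mm.

8532 mm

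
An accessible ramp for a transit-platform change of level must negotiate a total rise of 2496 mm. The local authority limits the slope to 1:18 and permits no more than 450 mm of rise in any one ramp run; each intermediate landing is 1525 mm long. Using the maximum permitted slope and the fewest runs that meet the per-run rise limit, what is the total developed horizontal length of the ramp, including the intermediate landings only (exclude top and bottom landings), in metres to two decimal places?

2496 / 450 = 5.547 → round up to 6 ramp runs. That means 5 intermediate landings.
Ramp run (horizontal) at 1:18: 2496 × 18 = 44928 mm.
Intermediate landings: 5 × 1525 = 7625 mm.
Developed length = 44928 + 7625 = 52553 mm.
= 52.55 m.

52.55 m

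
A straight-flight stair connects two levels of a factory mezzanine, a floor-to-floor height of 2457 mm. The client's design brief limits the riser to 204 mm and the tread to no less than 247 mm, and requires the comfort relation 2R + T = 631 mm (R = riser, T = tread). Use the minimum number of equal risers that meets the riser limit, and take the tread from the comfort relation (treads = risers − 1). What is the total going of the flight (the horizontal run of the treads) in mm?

3036 mm

⌈2457/204⌉ = 13 risers.
Each riser is 2457/13 = 189 mm (≤ 204 mm).
T = 631 − 2·189 = 253 mm, which satisfies the 247 mm minimum.
Treads = 13 − 1 = 12; going = 12 × 253 = 3036 mm.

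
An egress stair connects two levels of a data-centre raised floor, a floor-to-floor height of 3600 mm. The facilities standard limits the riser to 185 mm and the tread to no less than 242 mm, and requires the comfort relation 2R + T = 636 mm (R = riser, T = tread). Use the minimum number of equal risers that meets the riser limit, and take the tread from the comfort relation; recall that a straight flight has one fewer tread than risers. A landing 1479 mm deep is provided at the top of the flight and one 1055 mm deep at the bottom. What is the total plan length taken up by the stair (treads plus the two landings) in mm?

⌈3600/185⌉ = 20 risers.
R = 3600 ÷ 20 = 180 mm.
T = 636 − 2·180 = 276 mm, which satisfies the 242 mm minimum.
Going = (20 − 1) × 276 = 5244 mm.
Add landings: 5244 + 1479 + 1055 = 7778 mm.

7778 mm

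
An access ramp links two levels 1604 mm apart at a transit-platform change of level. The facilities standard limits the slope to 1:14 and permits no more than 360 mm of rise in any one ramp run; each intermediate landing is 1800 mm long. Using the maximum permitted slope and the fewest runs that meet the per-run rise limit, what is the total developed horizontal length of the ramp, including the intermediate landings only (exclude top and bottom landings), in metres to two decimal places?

1604 / 360 = 4.46, so 5 ramp runs are needed. That means 4 intermediate landings.
Horizontal run for 1604 mm of rise at 1:14 is 1604 × 14 = 22456 mm.
Intermediate landings: 4 × 1800 = 7200 mm.
Total developed length = 22456 + 7200 = 29656 mm.
= 29.66 m.

29.66 m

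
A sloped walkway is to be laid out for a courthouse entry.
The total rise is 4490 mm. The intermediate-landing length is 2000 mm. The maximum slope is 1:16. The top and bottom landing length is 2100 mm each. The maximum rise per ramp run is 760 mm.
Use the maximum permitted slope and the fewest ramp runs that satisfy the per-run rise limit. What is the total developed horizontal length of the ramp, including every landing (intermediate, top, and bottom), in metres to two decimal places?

⌈4490/760⌉ = 6 ramp runs. That means 5 intermediate landings.
Horizontal run for 4490 mm of rise at 1:16 is 4490 × 16 = 71840 mm.
5 intermediate landings contribute 5 × 2000 = 10000 mm.
Top and bottom landings: 2 × 2100 = 4200 mm.
Total = 71840 + 10000 + 4200 = 86040 mm.
= 86.04 m.

86.04 m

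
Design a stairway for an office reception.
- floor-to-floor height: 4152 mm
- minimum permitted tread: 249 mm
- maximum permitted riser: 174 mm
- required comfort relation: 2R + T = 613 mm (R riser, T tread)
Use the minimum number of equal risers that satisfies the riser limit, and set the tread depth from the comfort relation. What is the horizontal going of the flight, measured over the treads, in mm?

6141 mm

4152 / 174 = 23.86, so 24 risers are needed.
Riser R = 4152 / 24 = 173 mm, within the 174 mm limit.
From 2R + T = 613: T = 613 − 346 = 267 mm.
24 risers give 23 treads; going = 23 × 267 = 6141 mm.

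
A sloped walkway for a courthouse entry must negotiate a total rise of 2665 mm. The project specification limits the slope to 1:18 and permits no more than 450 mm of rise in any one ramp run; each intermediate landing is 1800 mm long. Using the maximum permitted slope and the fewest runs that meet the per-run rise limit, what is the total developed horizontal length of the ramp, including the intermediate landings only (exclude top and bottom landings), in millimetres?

⌈2665/450⌉ = 6 ramp runs. That means 5 intermediate landings.
Ramp run (horizontal) at 1:18: 2665 × 18 = 47970 mm.
5 intermediate landings contribute 5 × 1800 = 9000 mm.
Developed length = 47970 + 9000 = 56970 mm.

56970 mm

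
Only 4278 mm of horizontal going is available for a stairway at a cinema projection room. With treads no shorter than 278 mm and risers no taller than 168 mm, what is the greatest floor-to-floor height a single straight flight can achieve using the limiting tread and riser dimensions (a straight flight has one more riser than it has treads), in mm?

4278 / 278 = 15.39, so 15 treads fit.
Risers = treads + 1 = 16.
Maximum height = 16 × 168 = 2688 mm.

2688 mm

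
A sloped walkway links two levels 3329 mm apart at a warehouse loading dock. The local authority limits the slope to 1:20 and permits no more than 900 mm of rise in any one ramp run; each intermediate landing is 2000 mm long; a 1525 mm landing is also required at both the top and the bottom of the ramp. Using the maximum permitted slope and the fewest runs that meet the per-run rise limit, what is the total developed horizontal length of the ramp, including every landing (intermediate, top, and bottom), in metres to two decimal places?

3329 / 900 = 3.70, so 4 ramp runs are needed. That means 3 intermediate landings.
Horizontal run for 3329 mm of rise at 1:20 is 3329 × 20 = 66580 mm.
Intermediate landings: 3 × 2000 = 6000 mm.
Top and bottom landings: 2 × 1525 = 3050 mm.
Total = 66580 + 6000 + 3050 = 75630 mm.
= 75.63 m.

75.63 m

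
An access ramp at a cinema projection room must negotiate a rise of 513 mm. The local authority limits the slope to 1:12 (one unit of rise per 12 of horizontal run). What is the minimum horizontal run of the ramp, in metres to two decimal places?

6.16 m

At 1:12 the run is 12 × 513 = 6156 mm.
6156 mm = 6.16 m.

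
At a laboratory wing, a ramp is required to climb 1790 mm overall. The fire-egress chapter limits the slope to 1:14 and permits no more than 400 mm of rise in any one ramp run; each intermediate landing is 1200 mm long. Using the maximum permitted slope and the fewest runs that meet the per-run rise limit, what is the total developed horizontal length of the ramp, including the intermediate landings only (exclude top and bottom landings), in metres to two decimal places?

1790 / 400 = 4.47, so 5 ramp runs are needed. That means 4 intermediate landings.
Ramp run (horizontal) at 1:14: 1790 × 14 = 25060 mm.
Intermediate landings: 4 × 1200 = 4800 mm.
Developed length = 25060 + 4800 = 29860 mm.
= 29.86 m.

29.86 m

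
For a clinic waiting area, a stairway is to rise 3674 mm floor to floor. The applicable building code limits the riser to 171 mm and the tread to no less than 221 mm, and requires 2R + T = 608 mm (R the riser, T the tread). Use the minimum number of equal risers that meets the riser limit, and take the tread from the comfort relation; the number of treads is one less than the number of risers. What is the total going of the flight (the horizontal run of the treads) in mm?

5754 mm

3674 / 171 = 21.485 → round up to 22 risers.
Riser R = 3674 / 22 = 167 mm, within the 171 mm limit.
From 2R + T = 608: T = 608 − 334 = 274 mm.
22 risers give 21 treads; going = 21 × 274 = 5754 mm.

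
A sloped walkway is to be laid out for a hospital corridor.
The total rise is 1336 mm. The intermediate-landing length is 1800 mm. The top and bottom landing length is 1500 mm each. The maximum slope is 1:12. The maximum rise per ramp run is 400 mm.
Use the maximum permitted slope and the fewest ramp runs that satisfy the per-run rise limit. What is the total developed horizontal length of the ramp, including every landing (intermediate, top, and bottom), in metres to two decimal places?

⌈1336/400⌉ = 4 ramp runs. That means 3 intermediate landings.
Ramp run (horizontal) at 1:12: 1336 × 12 = 16032 mm.
3 intermediate landings contribute 3 × 1800 = 5400 mm.
Top and bottom landings: 2 × 1500 = 3000 mm.
Total = 16032 + 5400 + 3000 = 24432 mm.
= 24.43 m.

24.43 m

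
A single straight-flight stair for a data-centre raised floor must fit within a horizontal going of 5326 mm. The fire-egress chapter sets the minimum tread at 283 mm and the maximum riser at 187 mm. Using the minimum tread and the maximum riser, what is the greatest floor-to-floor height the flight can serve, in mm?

5326 / 283 = 18.82, so 18 treads fit.
Risers = treads + 1 = 19.
Maximum height = 19 × 187 = 3553 mm.

3553 mm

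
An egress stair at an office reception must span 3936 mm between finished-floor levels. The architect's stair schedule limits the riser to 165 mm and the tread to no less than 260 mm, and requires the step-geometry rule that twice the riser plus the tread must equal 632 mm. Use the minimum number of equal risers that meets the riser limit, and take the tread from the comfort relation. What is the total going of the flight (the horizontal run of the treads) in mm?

⌈3936/165⌉ = 24 risers.
Riser R = 3936 / 24 = 164 mm, within the 165 mm limit.
From 2R + T = 632: T = 632 − 328 = 304 mm.
Treads = 24 − 1 = 23; going = 23 × 304 = 6992 mm.

6992 mm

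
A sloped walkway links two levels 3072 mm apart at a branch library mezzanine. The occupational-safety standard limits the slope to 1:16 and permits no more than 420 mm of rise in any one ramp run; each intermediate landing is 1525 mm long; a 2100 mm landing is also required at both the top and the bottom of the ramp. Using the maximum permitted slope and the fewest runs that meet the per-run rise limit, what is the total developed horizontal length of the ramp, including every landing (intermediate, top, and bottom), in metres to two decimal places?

64.03 m

⌈3072/420⌉ = 8 ramp runs. That means 7 intermediate landings.
Horizontal run for 3072 mm of rise at 1:16 is 3072 × 16 = 49152 mm.
Intermediate landings: 7 × 1525 = 10675 mm.
Top and bottom landings: 2 × 2100 = 4200 mm.
Total = 49152 + 10675 + 4200 = 64027 mm.
= 64.03 m.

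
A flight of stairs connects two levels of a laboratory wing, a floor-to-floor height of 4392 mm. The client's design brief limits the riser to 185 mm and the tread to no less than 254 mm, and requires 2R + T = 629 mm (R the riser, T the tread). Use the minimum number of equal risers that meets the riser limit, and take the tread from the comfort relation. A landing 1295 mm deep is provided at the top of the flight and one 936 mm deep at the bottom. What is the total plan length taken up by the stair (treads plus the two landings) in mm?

8280 mm

4392 / 185 = 23.741 → round up to 24 risers.
Each riser is 4392/24 = 183 mm (≤ 185 mm).
From 2R + T = 629: T = 629 − 366 = 263 mm.
Treads = 24 − 1 = 23; going = 23 × 263 = 6049 mm.
Enclosure = 6049 + 1295 + 936 = 8280 mm.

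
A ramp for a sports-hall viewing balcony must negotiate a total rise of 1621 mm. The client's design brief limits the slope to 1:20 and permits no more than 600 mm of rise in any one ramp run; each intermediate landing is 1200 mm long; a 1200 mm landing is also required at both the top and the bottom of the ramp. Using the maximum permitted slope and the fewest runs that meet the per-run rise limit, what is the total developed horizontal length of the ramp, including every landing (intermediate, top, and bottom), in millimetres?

37220 mm

⌈1621/600⌉ = 3 ramp runs. That means 2 intermediate landings.
Horizontal run for 1621 mm of rise at 1:20 is 1621 × 20 = 32420 mm.
2 intermediate landings contribute 2 × 1200 = 2400 mm.
Top and bottom landings: 2 × 1200 = 2400 mm.
Total = 32420 + 2400 + 2400 = 37220 mm.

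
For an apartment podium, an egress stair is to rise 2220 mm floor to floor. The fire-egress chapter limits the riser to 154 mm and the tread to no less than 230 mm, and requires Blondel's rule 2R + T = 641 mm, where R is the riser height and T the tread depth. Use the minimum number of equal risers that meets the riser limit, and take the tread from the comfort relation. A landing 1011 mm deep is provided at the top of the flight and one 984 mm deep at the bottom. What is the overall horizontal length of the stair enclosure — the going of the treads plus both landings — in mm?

2220 / 154 = 14.416 → round up to 15 risers.
R = 2220 ÷ 15 = 148 mm.
T = 641 − 2·148 = 345 mm, which satisfies the 230 mm minimum.
Going = (15 − 1) × 345 = 4830 mm.
Enclosure = 4830 + 1011 + 984 = 6825 mm.

6825 mm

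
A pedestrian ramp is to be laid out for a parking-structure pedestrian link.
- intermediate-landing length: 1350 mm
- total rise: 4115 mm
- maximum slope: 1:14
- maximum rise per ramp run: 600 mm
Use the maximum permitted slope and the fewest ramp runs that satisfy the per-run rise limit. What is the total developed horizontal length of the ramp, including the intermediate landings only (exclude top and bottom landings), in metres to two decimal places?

65.71 m

4115 / 600 = 6.86, so 7 ramp runs are needed. That means 6 intermediate landings.
Ramp run (horizontal) at 1:14: 4115 × 14 = 57610 mm.
6 intermediate landings contribute 6 × 1350 = 8100 mm.
Total developed length = 57610 + 8100 = 65710 mm.
= 65.71 m.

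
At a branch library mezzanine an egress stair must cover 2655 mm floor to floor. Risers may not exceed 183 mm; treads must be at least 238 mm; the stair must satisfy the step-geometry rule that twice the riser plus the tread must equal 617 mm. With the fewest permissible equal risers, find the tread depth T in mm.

At most 183 each: 2655/183 = 14.51, giving 15 risers.
Each riser is 2655/15 = 177 mm (≤ 183 mm).
From 2R + T = 617: T = 617 − 354 = 263 mm.

263 mm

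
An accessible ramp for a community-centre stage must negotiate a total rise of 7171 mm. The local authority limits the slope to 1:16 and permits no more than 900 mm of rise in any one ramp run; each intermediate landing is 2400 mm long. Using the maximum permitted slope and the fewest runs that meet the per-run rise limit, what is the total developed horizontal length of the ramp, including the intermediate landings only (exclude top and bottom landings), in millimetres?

131536 mm

7171 / 900 = 7.968 → round up to 8 ramp runs. That means 7 intermediate landings.
Horizontal run for 7171 mm of rise at 1:16 is 7171 × 16 = 114736 mm.
7 intermediate landings contribute 7 × 2400 = 16800 mm.
Total developed length = 114736 + 16800 = 131536 mm.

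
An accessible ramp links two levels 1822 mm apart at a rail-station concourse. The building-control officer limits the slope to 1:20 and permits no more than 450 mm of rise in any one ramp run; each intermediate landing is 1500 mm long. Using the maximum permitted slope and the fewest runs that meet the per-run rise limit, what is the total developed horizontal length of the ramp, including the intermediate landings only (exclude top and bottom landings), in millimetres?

42440 mm

1822 / 450 = 4.049 → round up to 5 ramp runs. That means 4 intermediate landings.
Ramp run (horizontal) at 1:20: 1822 × 20 = 36440 mm.
Intermediate landings: 4 × 1500 = 6000 mm.
Developed length = 36440 + 6000 = 42440 mm.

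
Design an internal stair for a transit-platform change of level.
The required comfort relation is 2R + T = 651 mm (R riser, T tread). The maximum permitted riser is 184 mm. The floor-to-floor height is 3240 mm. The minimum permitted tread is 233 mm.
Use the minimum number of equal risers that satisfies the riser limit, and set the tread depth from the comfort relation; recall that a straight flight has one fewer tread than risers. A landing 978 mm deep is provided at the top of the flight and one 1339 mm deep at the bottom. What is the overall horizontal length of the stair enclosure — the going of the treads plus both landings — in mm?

7264 mm

3240 / 184 = 17.609 → round up to 18 risers.
R = 3240 ÷ 18 = 180 mm.
From 2R + T = 651: T = 651 − 360 = 291 mm.
18 risers give 17 treads; going = 17 × 291 = 4947 mm.
Add landings: 4947 + 978 + 1339 = 7264 mm.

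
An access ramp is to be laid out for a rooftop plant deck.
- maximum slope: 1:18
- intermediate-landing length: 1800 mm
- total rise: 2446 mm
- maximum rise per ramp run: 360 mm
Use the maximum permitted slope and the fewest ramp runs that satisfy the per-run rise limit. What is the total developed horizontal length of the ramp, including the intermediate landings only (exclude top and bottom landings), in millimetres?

2446 / 360 = 6.79, so 7 ramp runs are needed. That means 6 intermediate landings.
Horizontal run for 2446 mm of rise at 1:18 is 2446 × 18 = 44028 mm.
Intermediate landings: 6 × 1800 = 10800 mm.
Total developed length = 44028 + 10800 = 54828 mm.

54828 mm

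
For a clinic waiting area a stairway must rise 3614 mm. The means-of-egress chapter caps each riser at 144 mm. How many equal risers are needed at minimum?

⌈3614/144⌉ = 26 risers.

26 risers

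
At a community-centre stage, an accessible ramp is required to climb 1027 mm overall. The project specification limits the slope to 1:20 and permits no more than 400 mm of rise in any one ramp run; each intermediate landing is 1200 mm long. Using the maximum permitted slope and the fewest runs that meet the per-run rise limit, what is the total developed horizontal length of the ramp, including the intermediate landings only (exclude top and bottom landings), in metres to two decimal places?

22.94 m

⌈1027/400⌉ = 3 ramp runs. That means 2 intermediate landings.
Horizontal run for 1027 mm of rise at 1:20 is 1027 × 20 = 20540 mm.
Intermediate landings: 2 × 1200 = 2400 mm.
Total developed length = 20540 + 2400 = 22940 mm.
= 22.94 m.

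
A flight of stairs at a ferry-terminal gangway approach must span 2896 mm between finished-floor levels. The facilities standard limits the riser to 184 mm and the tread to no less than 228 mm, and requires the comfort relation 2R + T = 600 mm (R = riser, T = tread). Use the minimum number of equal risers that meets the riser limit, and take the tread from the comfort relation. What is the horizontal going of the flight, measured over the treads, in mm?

2896 / 184 = 15.739 → round up to 16 risers.
Riser R = 2896 / 16 = 181 mm, within the 184 mm limit.
Tread T = 600 − 2 × 181 = 238 mm (≥ 228 mm).
16 risers give 15 treads; going = 15 × 238 = 3570 mm.

3570 mm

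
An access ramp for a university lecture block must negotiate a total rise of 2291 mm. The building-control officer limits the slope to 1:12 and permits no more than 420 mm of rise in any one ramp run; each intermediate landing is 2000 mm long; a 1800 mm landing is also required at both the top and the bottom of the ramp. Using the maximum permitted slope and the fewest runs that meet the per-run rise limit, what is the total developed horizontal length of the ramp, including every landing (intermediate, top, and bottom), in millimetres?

2291 / 420 = 5.45, so 6 ramp runs are needed. That means 5 intermediate landings.
Horizontal run for 2291 mm of rise at 1:12 is 2291 × 12 = 27492 mm.
Intermediate landings: 5 × 2000 = 10000 mm.
Top and bottom landings: 2 × 1800 = 3600 mm.
Total = 27492 + 10000 + 3600 = 41092 mm.

41092 mm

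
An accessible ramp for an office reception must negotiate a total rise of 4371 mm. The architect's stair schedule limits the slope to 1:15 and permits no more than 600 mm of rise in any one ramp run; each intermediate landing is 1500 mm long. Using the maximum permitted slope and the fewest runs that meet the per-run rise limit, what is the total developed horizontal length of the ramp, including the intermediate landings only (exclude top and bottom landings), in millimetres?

76065 mm

At most 600 each: 4371/600 = 7.29, giving 8 ramp runs. That means 7 intermediate landings.
Ramp run (horizontal) at 1:15: 4371 × 15 = 65565 mm.
7 intermediate landings contribute 7 × 1500 = 10500 mm.
Total developed length = 65565 + 10500 = 76065 mm.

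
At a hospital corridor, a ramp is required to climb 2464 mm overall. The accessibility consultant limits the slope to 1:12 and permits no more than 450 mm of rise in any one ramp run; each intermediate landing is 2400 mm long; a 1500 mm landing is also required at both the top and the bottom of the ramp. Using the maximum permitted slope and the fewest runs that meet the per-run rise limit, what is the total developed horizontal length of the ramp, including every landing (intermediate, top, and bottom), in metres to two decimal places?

2464 / 450 = 5.476 → round up to 6 ramp runs. That means 5 intermediate landings.
Ramp run (horizontal) at 1:12: 2464 × 12 = 29568 mm.
5 intermediate landings contribute 5 × 2400 = 12000 mm.
Top and bottom landings: 2 × 1500 = 3000 mm.
Total = 29568 + 12000 + 3000 = 44568 mm.
= 44.57 m.

44.57 m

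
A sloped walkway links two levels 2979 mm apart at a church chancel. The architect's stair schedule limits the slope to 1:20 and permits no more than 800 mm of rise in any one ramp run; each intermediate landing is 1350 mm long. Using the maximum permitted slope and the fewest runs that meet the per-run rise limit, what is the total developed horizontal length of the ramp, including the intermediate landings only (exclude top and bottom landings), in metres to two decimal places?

At most 800 each: 2979/800 = 3.72, giving 4 ramp runs. That means 3 intermediate landings.
Ramp run (horizontal) at 1:20: 2979 × 20 = 59580 mm.
Intermediate landings: 3 × 1350 = 4050 mm.
Developed length = 59580 + 4050 = 63630 mm.
= 63.63 m.

63.63 m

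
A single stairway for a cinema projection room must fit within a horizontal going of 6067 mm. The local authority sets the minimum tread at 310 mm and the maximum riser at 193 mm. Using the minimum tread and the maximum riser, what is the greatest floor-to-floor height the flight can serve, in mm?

3860 mm

Treads that fit: ⌊6067 / 310⌋ = 19.
Risers = treads + 1 = 20.
Maximum height = 20 × 193 = 3860 mm.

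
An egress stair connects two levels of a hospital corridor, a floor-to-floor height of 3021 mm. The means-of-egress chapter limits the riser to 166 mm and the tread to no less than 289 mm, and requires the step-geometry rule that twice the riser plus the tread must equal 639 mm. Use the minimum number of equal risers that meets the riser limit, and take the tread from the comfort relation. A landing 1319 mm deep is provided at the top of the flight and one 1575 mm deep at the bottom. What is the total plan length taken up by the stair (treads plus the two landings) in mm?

8672 mm

3021 / 166 = 18.20, so 19 risers are needed.
Each riser is 3021/19 = 159 mm (≤ 166 mm).
T = 639 − 2·159 = 321 mm, which satisfies the 289 mm minimum.
Going = (19 − 1) × 321 = 5778 mm.
Enclosure = 5778 + 1319 + 1575 = 8672 mm.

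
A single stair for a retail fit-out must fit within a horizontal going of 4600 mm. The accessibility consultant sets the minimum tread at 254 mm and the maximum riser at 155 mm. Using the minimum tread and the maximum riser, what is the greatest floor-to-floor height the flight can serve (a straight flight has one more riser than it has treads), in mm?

2945 mm

4600 / 254 = 18.11, so 18 treads fit.
Risers = treads + 1 = 19.
Maximum height = 19 × 155 = 2945 mm.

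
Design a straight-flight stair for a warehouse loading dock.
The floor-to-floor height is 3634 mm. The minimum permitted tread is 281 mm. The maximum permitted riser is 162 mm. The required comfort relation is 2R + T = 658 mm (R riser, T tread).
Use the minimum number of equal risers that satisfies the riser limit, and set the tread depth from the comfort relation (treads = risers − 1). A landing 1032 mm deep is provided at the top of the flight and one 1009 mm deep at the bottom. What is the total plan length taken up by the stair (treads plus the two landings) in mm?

3634 / 162 = 22.432 → round up to 23 risers.
R = 3634 ÷ 23 = 158 mm.
Tread T = 658 − 2 × 158 = 342 mm (≥ 281 mm).
Treads = 23 − 1 = 22; going = 22 × 342 = 7524 mm.
Enclosure = 7524 + 1032 + 1009 = 9565 mm.

9565 mm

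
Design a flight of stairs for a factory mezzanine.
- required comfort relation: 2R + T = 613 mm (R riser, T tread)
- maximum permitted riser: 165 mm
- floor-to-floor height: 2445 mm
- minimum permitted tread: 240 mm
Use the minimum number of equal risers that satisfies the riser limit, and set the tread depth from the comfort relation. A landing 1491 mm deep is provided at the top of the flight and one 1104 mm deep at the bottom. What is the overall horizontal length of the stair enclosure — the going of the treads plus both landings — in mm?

2445 / 165 = 14.82, so 15 risers are needed.
Riser R = 2445 / 15 = 163 mm, within the 165 mm limit.
From 2R + T = 613: T = 613 − 326 = 287 mm.
Going = (15 − 1) × 287 = 4018 mm.
Add landings: 4018 + 1491 + 1104 = 6613 mm.

6613 mm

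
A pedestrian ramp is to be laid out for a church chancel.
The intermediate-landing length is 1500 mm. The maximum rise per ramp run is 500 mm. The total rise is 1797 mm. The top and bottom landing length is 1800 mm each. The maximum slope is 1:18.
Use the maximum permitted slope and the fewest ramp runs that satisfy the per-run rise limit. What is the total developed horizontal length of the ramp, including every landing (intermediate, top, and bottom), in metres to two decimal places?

1797 / 500 = 3.594 → round up to 4 ramp runs. That means 3 intermediate landings.
Horizontal run for 1797 mm of rise at 1:18 is 1797 × 18 = 32346 mm.
Intermediate landings: 3 × 1500 = 4500 mm.
Top and bottom landings: 2 × 1800 = 3600 mm.
Total = 32346 + 4500 + 3600 = 40446 mm.
= 40.45 m.

40.45 m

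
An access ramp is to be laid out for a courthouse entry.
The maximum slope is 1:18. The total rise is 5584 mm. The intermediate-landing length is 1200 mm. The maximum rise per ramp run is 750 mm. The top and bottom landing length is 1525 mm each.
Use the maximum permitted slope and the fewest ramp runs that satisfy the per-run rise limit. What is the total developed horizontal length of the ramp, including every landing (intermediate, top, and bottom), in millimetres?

5584 / 750 = 7.45, so 8 ramp runs are needed. That means 7 intermediate landings.
Ramp run (horizontal) at 1:18: 5584 × 18 = 100512 mm.
Intermediate landings: 7 × 1200 = 8400 mm.
Top and bottom landings: 2 × 1525 = 3050 mm.
Total = 100512 + 8400 + 3050 = 111962 mm.

111962 mm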